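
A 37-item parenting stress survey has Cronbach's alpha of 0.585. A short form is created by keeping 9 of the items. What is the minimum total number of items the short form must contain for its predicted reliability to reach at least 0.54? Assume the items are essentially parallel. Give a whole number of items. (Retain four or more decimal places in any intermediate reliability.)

31

Short-form reliability: n = 9/37 = 0.2432; r_9 = n·r/(1+(n−1)r) ≈ 0.2553
Then solve for n' with r_old = 0.2553, r_target = 0.54: n' = 0.54(1 − 0.2553)/[0.2553(1 − 0.54)] = 3.4243
Total items = 3.4243 × 9 = 30.82, rounded up to 31.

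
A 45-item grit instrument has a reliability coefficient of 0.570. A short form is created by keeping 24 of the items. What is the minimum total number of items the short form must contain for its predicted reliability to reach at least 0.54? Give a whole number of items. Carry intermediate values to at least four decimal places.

40

Short-form reliability: n = 24/45 = 0.5333; r_24 = n·r/(1+(n−1)r) ≈ 0.4142
Then solve for n' with r_old = 0.4142, r_target = 0.54: n' = 0.54(1 − 0.4142)/[0.4142(1 − 0.54)] = 1.6603
Total items = 1.6603 × 24 = 39.85, rounded up to 40.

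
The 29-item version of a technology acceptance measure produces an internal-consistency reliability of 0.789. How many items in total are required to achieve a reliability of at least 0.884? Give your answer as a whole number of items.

n = [0.884 × 0.211] / [0.789 × 0.116]
  = 0.186524 / 0.091524 = 2.0380
2.0380 × 29 = 59.10 → 60 items

60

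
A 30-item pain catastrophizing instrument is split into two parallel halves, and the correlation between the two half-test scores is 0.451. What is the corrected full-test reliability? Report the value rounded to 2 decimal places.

The full test is twice the length of either half (n = 2).
r_full = 2(0.451) / (1 + 0.451)
r_full = 0.9020 / 1.4510 ≈ 0.6216

0.62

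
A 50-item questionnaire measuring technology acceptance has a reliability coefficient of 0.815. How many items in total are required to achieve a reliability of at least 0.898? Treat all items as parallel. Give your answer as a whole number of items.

100

Spearman-Brown solved for the length factor n:
n = r_target (1 − r_old) / [ r_old (1 − r_target) ]
n = [0.898 × 0.185] / [0.815 × 0.102]
  = 0.166130 / 0.083130 = 1.9984
Items needed = n × 50 = 1.9984 × 50 ≈ 99.92 → round up to 100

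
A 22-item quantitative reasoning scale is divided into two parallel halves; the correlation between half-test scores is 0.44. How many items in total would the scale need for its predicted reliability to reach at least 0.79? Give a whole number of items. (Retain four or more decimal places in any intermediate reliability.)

53

Corrected full-test reliability: r_full = 2 × 0.44 / (1 + 0.44) ≈ 0.6111
Solve Spearman-Brown for n: n = 0.79(1 − 0.6111) / [0.6111(1 − 0.79)] = 2.3941
Required items = 2.3941 × 22 = 52.67, so 53 items.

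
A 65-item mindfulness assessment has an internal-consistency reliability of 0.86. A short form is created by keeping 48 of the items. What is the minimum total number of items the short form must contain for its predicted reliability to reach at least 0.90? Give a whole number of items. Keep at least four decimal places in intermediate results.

96

Short-form reliability: n = 48/65 = 0.7385; r_48 = n·r/(1+(n−1)r) ≈ 0.8194
Length factor from the short form to reach 0.90: n' = 0.90(1 − 0.8194) / [0.8194(1 − 0.90)] ≈ 1.9836
Items = 1.9836 × 48 ≈ 95.21 → 96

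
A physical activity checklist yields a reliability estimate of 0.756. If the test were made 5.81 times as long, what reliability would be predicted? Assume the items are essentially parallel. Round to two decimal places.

Spearman-Brown: r_new = n·r / (1 + (n − 1)·r)
r_new = 5.81·0.756 / [1 + (5.81 − 1)·0.756]
r_new = 4.3924 / 4.6364 ≈ 0.9474

0.95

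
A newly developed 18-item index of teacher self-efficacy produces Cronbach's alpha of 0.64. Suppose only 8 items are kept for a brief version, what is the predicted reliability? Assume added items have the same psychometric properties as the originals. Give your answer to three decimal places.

0.441

The new length is 8/18 = 0.4444 times the old.
Apply the Spearman-Brown prophecy formula, r' = nr / [1 + (n − 1)r]:
r_new = 0.4444·0.64 / [1 + (0.4444 − 1)·0.64]
     = 0.2844 / 0.6444 = 0.4413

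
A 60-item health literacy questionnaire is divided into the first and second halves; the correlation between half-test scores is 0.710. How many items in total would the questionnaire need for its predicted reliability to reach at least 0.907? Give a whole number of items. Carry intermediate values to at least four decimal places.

Corrected full-test reliability: r_full = 2 × 0.710 / (1 + 0.710) ≈ 0.8304
n = r_tgt(1 − r_full) / [r_full(1 − r_tgt)] = 0.907 × 0.1696 / (0.8304 × 0.093) ≈ 1.9919
Items = 1.9919 × 60 ≈ 119.51 → 120

120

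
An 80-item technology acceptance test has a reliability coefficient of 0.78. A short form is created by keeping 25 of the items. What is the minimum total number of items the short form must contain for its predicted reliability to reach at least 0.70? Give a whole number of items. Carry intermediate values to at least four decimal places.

First, r for the 25-item form: n = 25/80 = 0.3125, so r_25 = 0.3125·0.78/(1 + (0.3125 − 1)·0.78) = 0.5256
Length factor from the short form to reach 0.70: n' = 0.70(1 − 0.5256) / [0.5256(1 − 0.70)] ≈ 2.1060
Total items = 2.1060 × 25 = 52.65, rounded up to 53.

53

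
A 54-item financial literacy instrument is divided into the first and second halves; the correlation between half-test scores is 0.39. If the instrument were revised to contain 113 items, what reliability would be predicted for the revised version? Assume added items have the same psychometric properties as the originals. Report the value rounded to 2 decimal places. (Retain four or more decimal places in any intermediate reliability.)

0.73

Full-test reliability from the split-half r: r_full = 2(0.39)/(1 + 0.39) = 0.5612
Length factor from 54 to 113 items: n = 113/54 = 2.0926
r_new = n·r_full / (1 + (n − 1)·r_full) = 1.1744 / 1.6132 ≈ 0.7280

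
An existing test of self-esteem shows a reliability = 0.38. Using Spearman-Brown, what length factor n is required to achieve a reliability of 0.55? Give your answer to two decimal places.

Spearman-Brown solved for the length factor n:
n = r_target (1 − r_old) / [ r_old (1 − r_target) ]
n = [0.55 × 0.62] / [0.38 × 0.45]
n = 0.3410 / 0.1710 ≈ 1.9942

1.99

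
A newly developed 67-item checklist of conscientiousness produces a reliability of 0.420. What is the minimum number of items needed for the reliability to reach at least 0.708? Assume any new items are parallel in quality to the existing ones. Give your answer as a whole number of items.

n = 0.708(1 − 0.420) / [0.420(1 − 0.708)]
  = 0.410640 / 0.122640 = 3.3483
Items needed = n × 67 = 3.3483 × 67 ≈ 224.34 → round up to 225

225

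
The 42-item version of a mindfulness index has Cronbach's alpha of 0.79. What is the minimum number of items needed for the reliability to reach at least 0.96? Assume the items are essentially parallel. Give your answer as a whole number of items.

268

Rearranging the Spearman-Brown formula for n,
n = r_target (1 − r_old) / [ r_old (1 − r_target) ]
n = 0.96 × (1 − 0.79) / [ 0.79 × (1 − 0.96) ]
n = 0.2016 / 0.0316 ≈ 6.3797
So the test needs 6.3797 × 42 ≈ 267.95 items; rounding up, 268.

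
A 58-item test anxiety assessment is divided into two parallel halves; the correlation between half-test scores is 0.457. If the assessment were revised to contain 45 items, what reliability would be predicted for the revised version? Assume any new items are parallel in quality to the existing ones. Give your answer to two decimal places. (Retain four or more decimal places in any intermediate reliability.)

Spearman-Brown correction (n = 2): r_full = 2·0.457/(1 + 0.457) = 0.6273
Length factor from 58 to 45 items: n = 45/58 = 0.7759
r_new = n·r_full / (1 + (n − 1)·r_full) = 0.4867 / 0.8594 ≈ 0.5663

0.57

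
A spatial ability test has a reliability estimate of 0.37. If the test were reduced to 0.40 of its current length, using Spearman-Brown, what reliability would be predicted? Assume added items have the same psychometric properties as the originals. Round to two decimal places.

0.19

Spearman-Brown: r_new = n·r / (1 + (n − 1)·r)
r_new = (0.4 × 0.37) / (1 + (0.4 − 1) × 0.37)
r_new = 0.1480 / 0.7780 ≈ 0.1902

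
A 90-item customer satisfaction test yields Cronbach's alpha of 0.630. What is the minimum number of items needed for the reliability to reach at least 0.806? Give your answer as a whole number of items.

Spearman-Brown solved for the length factor n:
n = r_target (1 − r_old) / [ r_old (1 − r_target) ]
n = [0.806 × 0.370] / [0.630 × 0.194]
n = 0.298220 / 0.122220 ≈ 2.4400
2.4400 × 90 = 219.60 → 220 items

220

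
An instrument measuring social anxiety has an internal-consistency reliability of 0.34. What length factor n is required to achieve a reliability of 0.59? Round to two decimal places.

2.79

Rearranging the Spearman-Brown formula for n,
n = r_target (1 − r_old) / [ r_old (1 − r_target) ]
n = 0.59 × (1 − 0.34) / [ 0.34 × (1 − 0.59) ]
n = 0.3894 / 0.1394 ≈ 2.7934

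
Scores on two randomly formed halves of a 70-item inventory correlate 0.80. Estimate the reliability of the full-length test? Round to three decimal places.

0.889

The full test is twice the length of either half (n = 2).
r_full = 2(0.80) / (1 + 0.80)
       = 1.6000 / 1.8000 = 0.8889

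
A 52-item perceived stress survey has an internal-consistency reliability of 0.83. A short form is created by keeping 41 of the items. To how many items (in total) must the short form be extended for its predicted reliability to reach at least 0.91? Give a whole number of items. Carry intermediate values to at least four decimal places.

First, r for the 41-item form: n = 41/52 = 0.7885, so r_41 = 0.7885·0.83/(1 + (0.7885 − 1)·0.83) = 0.7938
Length factor from the short form to reach 0.91: n' = 0.91(1 − 0.7938) / [0.7938(1 − 0.91)] ≈ 2.6265
Total items = 2.6265 × 41 = 107.69, rounded up to 108.

108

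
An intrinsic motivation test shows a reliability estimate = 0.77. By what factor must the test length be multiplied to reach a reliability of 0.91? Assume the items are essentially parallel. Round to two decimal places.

3.02

Invert Spearman-Brown to solve for n:
n = r_target (1 − r_old) / [ r_old (1 − r_target) ]
n = 0.91 × (1 − 0.77) / [ 0.77 × (1 − 0.91) ]
  = 0.2093 / 0.0693 = 3.0202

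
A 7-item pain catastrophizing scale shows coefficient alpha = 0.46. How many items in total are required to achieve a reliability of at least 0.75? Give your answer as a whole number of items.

25

Rearranging the Spearman-Brown formula for n,
n = r_target (1 − r_old) / [ r_old (1 − r_target) ]
n = 0.75(1 − 0.46) / [0.46(1 − 0.75)]
  = 0.4050 / 0.1150 = 3.5217
3.5217 × 7 = 24.65 → 25 items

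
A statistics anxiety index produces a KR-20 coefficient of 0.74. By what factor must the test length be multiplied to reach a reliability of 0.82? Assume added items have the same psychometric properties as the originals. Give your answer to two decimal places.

n = [0.82 × 0.26] / [0.74 × 0.18]
  = 0.2132 / 0.1332 = 1.6006

1.60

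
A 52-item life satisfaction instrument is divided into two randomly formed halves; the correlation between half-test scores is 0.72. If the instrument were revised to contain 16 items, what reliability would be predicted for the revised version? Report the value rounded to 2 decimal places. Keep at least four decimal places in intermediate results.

0.61

First correct the split-half correlation to full-test reliability: r_full = 2 × 0.72 / (1 + 0.72) ≈ 0.8372
Length factor from 52 to 16 items: n = 16/52 = 0.3077
r_new = n·r_full / (1 + (n − 1)·r_full) = 0.2576 / 0.4204 ≈ 0.6127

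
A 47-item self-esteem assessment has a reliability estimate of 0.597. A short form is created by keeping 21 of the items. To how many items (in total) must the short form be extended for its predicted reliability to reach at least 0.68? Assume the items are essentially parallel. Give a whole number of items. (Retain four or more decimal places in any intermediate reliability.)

First, r for the 21-item form: n = 21/47 = 0.4468, so r_21 = 0.4468·0.597/(1 + (0.4468 − 1)·0.597) = 0.3983
Then solve for n' with r_old = 0.3983, r_target = 0.68: n' = 0.68(1 − 0.3983)/[0.3983(1 − 0.68)] = 3.2102
Items = 3.2102 × 21 ≈ 67.41 → 68

68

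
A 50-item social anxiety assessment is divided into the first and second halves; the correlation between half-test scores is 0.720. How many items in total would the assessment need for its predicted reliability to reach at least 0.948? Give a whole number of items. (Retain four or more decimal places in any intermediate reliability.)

178

r_full = 2(0.720)/(1 + 0.720) = 0.8372
Solve Spearman-Brown for n: n = 0.948(1 − 0.8372) / [0.8372(1 − 0.948)] = 3.5451
Required items = 3.5451 × 50 = 177.25, so 178 items.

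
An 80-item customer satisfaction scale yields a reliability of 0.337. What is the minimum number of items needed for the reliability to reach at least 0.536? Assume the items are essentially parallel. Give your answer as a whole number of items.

n = 0.536(1 − 0.337) / [0.337(1 − 0.536)]
n = 0.355368 / 0.156368 ≈ 2.2726
2.2726 × 80 = 181.81 → 182 items

182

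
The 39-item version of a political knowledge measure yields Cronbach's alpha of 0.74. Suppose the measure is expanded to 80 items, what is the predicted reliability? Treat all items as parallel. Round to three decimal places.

0.854

The new length is 80/39 = 2.0513 times the old.
Apply the Spearman-Brown prophecy formula, r' = nr / [1 + (n − 1)r]:
r_new = (2.0513 × 0.74) / (1 + (2.0513 − 1) × 0.74)
r_new = 1.5180 / 1.7780 ≈ 0.8538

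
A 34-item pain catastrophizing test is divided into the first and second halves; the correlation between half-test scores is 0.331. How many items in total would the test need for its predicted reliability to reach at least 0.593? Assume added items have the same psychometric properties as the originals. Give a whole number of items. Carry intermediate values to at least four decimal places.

Corrected full-test reliability: r_full = 2 × 0.331 / (1 + 0.331) ≈ 0.4974
Solve Spearman-Brown for n: n = 0.593(1 − 0.4974) / [0.4974(1 − 0.593)] = 1.4722
Items = 1.4722 × 34 ≈ 50.05 → 51

51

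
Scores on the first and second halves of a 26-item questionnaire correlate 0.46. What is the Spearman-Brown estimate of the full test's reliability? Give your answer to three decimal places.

0.630

Apply the Spearman-Brown correction with n = 2:
r_full = 2(0.46) / (1 + 0.46)
       = 0.9200 / 1.4600 = 0.6301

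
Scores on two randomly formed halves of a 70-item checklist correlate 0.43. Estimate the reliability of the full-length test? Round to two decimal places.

r_full = 2(0.43) / (1 + 0.43)
r_full = 0.8600 / 1.4300 ≈ 0.6014

0.60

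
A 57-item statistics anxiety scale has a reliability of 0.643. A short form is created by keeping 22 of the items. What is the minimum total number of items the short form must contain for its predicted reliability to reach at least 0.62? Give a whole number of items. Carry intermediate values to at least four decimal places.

Short-form reliability: n = 22/57 = 0.3860; r_22 = n·r/(1+(n−1)r) ≈ 0.4101
Then solve for n' with r_old = 0.4101, r_target = 0.62: n' = 0.62(1 − 0.4101)/[0.4101(1 − 0.62)] = 2.3469
Total items = 2.3469 × 22 = 51.63, rounded up to 52.

52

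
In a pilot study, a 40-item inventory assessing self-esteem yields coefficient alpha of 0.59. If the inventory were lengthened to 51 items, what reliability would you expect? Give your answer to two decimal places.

The new length is 51/40 = 1.275 times the old.
Apply the Spearman-Brown prophecy formula, r' = nr / [1 + (n − 1)r]:
r_new = 1.275·0.59 / [1 + (1.275 − 1)·0.59]
r_new = 0.7522 / 1.1623 ≈ 0.6472

0.65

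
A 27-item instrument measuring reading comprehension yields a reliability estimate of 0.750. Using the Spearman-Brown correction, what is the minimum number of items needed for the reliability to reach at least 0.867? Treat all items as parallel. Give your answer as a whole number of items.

Spearman-Brown solved for the length factor n:
n = r_target (1 − r_old) / [ r_old (1 − r_target) ]
n = 0.867(1 − 0.750) / [0.750(1 − 0.867)]
n = 0.216750 / 0.099750 ≈ 2.1729
So the test needs 2.1729 × 27 ≈ 58.67 items; rounding up, 59.

59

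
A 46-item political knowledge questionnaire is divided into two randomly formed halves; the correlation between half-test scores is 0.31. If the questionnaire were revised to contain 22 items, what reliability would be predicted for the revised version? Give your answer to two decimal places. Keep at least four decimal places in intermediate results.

0.30

Full-test reliability from the split-half r: r_full = 2(0.31)/(1 + 0.31) = 0.4733
Length factor from 46 to 22 items: n = 22/46 = 0.4783
r_new = n·r_full / (1 + (n − 1)·r_full) = 0.2264 / 0.7531 ≈ 0.3006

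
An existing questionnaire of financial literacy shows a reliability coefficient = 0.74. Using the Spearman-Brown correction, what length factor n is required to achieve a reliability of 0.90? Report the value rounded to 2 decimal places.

n = [0.90 × 0.26] / [0.74 × 0.10]
n = 0.2340 / 0.0740 ≈ 3.1622

3.16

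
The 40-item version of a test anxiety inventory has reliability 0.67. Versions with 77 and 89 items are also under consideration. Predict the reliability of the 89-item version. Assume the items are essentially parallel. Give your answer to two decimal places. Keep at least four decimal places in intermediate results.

0.82

Only the ratio of lengths matters: n = 89/40 = 2.2250
r_{89} = n·r / (1 + (n − 1)·r) = 1.4908 / 1.8208 ≈ 0.8188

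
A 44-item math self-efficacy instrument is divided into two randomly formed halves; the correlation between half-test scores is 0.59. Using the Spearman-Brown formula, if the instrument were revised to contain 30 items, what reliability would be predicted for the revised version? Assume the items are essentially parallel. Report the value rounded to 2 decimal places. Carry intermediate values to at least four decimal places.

Full-test reliability from the split-half r: r_full = 2(0.59)/(1 + 0.59) = 0.7421
Then adjust to 30 items: n = 30/44 = 0.6818
r_new = n·r_full / (1 + (n − 1)·r_full) = 0.5060 / 0.7639 ≈ 0.6624

0.66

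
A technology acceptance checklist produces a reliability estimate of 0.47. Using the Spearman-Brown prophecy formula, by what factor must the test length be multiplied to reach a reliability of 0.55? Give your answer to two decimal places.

n = 0.55(1 − 0.47) / [0.47(1 − 0.55)]
  = 0.2915 / 0.2115 = 1.3783

1.38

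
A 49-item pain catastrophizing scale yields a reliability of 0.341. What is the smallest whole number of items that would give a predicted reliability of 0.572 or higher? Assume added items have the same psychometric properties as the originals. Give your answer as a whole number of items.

Spearman-Brown solved for the length factor n:
n = r*(1 − r) / [ r (1 − r*) ]
n = 0.572 × (1 − 0.341) / [ 0.341 × (1 − 0.572) ]
  = 0.376948 / 0.145948 = 2.5828
Items needed = n × 49 = 2.5828 × 49 ≈ 126.56 → round up to 127

127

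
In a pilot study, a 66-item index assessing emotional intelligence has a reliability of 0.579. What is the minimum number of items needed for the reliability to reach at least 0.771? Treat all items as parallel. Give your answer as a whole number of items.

n = 0.771(1 − 0.579) / [0.579(1 − 0.771)]
n = 0.324591 / 0.132591 ≈ 2.4481
So the test needs 2.4481 × 66 ≈ 161.57 items; rounding up, 162.

162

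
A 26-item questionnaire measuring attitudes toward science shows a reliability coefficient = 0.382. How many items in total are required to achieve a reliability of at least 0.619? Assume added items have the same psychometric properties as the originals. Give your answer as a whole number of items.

Invert Spearman-Brown to solve for n:
n = r_target (1 − r_old) / [ r_old (1 − r_target) ]
n = [0.619 × 0.618] / [0.382 × 0.381]
n = 0.382542 / 0.145542 ≈ 2.6284
Items needed = n × 26 = 2.6284 × 26 ≈ 68.34 → round up to 69

69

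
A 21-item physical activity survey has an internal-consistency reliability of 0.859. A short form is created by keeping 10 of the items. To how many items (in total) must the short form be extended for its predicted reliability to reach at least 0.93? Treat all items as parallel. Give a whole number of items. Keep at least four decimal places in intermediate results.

Short-form reliability: n = 10/21 = 0.4762; r_10 = n·r/(1+(n−1)r) ≈ 0.7437
Then solve for n' with r_old = 0.7437, r_target = 0.93: n' = 0.93(1 − 0.7437)/[0.7437(1 − 0.93)] = 4.5786
Total items = 4.5786 × 10 = 45.79, rounded up to 46.

46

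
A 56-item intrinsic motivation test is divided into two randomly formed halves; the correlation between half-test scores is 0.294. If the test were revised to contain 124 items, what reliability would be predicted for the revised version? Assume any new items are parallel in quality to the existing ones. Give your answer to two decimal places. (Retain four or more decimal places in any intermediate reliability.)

0.65

First correct the split-half correlation to full-test reliability: r_full = 2 × 0.294 / (1 + 0.294) ≈ 0.4544
Length factor from 56 to 124 items: n = 124/56 = 2.2143
r_new = n·r_full / (1 + (n − 1)·r_full) = 1.0062 / 1.5518 ≈ 0.6484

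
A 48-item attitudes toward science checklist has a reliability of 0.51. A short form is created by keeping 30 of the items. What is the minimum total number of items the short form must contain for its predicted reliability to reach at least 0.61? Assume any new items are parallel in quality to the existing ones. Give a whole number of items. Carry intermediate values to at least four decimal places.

73

First, r for the 30-item form: n = 30/48 = 0.6250, so r_30 = 0.6250·0.51/(1 + (0.6250 − 1)·0.51) = 0.3941
Then solve for n' with r_old = 0.3941, r_target = 0.61: n' = 0.61(1 − 0.3941)/[0.3941(1 − 0.61)] = 2.4047
Total items = 2.4047 × 30 = 72.14, rounded up to 73.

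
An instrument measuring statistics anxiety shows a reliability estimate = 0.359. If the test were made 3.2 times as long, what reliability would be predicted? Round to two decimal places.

0.64

By Spearman-Brown, r_new = n r / (1 + (n − 1) r).
r_new = (3.2 × 0.359) / (1 + (3.2 − 1) × 0.359)
r_new = 1.1488 / 1.7898 ≈ 0.6419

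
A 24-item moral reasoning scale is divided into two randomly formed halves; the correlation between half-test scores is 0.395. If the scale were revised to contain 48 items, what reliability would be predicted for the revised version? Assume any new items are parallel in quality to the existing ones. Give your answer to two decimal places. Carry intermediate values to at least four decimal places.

First correct the split-half correlation to full-test reliability: r_full = 2 × 0.395 / (1 + 0.395) ≈ 0.5663
Length factor from 24 to 48 items: n = 48/24 = 2.0000
r_new = n·r_full / (1 + (n − 1)·r_full) = 1.1326 / 1.5663 ≈ 0.7231

0.72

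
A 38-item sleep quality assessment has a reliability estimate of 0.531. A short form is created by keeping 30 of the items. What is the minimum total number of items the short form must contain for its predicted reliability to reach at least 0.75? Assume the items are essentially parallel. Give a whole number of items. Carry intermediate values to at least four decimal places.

101

First, r for the 30-item form: n = 30/38 = 0.7895, so r_30 = 0.7895·0.531/(1 + (0.7895 − 1)·0.531) = 0.4720
Length factor from the short form to reach 0.75: n' = 0.75(1 − 0.4720) / [0.4720(1 − 0.75)] ≈ 3.3559
Total items = 3.3559 × 30 = 100.68, rounded up to 101.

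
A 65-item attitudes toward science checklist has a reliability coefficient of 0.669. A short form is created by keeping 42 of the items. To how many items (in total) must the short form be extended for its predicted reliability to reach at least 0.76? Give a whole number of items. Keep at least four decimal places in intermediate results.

First, r for the 42-item form: n = 42/65 = 0.6462, so r_42 = 0.6462·0.669/(1 + (0.6462 − 1)·0.669) = 0.5664
Then solve for n' with r_old = 0.5664, r_target = 0.76: n' = 0.76(1 − 0.5664)/[0.5664(1 − 0.76)] = 2.4242
Total items = 2.4242 × 42 = 101.82, rounded up to 102.

102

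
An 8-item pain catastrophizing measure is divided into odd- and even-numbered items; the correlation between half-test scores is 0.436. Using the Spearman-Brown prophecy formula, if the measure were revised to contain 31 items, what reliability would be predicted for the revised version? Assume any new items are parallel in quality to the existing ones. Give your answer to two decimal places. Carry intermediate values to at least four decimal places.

First correct the split-half correlation to full-test reliability: r_full = 2 × 0.436 / (1 + 0.436) ≈ 0.6072
Then adjust to 31 items: n = 31/8 = 3.8750
r_new = n·r_full / (1 + (n − 1)·r_full) = 2.3529 / 2.7457 ≈ 0.8569

0.86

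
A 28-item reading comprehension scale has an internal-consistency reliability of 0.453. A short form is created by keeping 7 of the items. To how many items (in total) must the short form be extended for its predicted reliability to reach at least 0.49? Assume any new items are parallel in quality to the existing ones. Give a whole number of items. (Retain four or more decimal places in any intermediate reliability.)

First, r for the 7-item form: n = 7/28 = 0.2500, so r_7 = 0.2500·0.453/(1 + (0.2500 − 1)·0.453) = 0.1715
Length factor from the short form to reach 0.49: n' = 0.49(1 − 0.1715) / [0.1715(1 − 0.49)] ≈ 4.6415
Items = 4.6415 × 7 ≈ 32.49 → 33

33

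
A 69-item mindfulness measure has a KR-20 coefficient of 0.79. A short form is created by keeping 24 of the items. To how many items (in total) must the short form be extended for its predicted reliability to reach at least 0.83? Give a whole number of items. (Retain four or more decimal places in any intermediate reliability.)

First, r for the 24-item form: n = 24/69 = 0.3478, so r_24 = 0.3478·0.79/(1 + (0.3478 − 1)·0.79) = 0.5668
Then solve for n' with r_old = 0.5668, r_target = 0.83: n' = 0.83(1 − 0.5668)/[0.5668(1 − 0.83)] = 3.7315
Items = 3.7315 × 24 ≈ 89.56 → 90

90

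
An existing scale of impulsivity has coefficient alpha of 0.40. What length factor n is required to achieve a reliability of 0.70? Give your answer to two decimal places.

Invert Spearman-Brown to solve for n:
n = r_target (1 − r_old) / [ r_old (1 − r_target) ]
n = 0.70 × (1 − 0.40) / [ 0.40 × (1 − 0.70) ]
n = 0.4200 / 0.1200 ≈ 3.5000

3.50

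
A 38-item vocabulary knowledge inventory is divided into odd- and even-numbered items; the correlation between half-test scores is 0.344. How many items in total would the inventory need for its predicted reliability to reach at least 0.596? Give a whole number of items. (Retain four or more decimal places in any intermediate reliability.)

Corrected full-test reliability: r_full = 2 × 0.344 / (1 + 0.344) ≈ 0.5119
Solve Spearman-Brown for n: n = 0.596(1 − 0.5119) / [0.5119(1 − 0.596)] = 1.4067
Items = 1.4067 × 38 ≈ 53.45 → 54

54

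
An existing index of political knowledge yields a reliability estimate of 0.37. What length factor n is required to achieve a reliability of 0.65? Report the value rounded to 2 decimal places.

3.16

n = 0.65 × (1 − 0.37) / [ 0.37 × (1 − 0.65) ]
  = 0.4095 / 0.1295 = 3.1622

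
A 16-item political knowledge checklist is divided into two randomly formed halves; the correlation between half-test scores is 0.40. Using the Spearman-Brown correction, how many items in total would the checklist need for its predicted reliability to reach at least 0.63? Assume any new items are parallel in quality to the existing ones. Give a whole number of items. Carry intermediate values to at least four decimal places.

21

r_full = 2(0.40)/(1 + 0.40) = 0.5714
Solve Spearman-Brown for n: n = 0.63(1 − 0.5714) / [0.5714(1 − 0.63)] = 1.2772
Required items = 1.2772 × 16 = 20.44, so 21 items.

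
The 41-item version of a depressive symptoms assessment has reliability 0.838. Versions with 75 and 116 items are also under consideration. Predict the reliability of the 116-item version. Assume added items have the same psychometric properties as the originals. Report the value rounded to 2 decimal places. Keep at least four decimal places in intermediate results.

0.94

The 75-item form is not needed; work directly from the 41-item form with n = 116/41 = 2.8293.
r_{116} = n·r / (1 + (n − 1)·r) = 2.3710 / 2.5330 ≈ 0.9360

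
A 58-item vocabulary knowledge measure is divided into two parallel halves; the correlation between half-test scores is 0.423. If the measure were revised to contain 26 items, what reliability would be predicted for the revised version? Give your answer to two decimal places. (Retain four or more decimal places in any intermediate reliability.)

0.40

Full-test reliability from the split-half r: r_full = 2(0.423)/(1 + 0.423) = 0.5945
Then adjust to 26 items: n = 26/58 = 0.4483
r_new = n·r_full / (1 + (n − 1)·r_full) = 0.2665 / 0.6720 ≈ 0.3966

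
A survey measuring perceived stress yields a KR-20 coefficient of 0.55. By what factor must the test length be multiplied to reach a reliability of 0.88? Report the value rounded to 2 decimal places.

6.00

Rearranging the Spearman-Brown formula for n,
n = r*(1 − r) / [ r (1 − r*) ]
n = 0.88(1 − 0.55) / [0.55(1 − 0.88)]
n = 0.3960 / 0.0660 ≈ 6.0000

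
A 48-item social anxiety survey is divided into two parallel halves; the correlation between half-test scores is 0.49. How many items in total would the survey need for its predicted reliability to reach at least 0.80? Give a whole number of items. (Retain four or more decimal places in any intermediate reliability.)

100

Corrected full-test reliability: r_full = 2 × 0.49 / (1 + 0.49) ≈ 0.6577
n = r_tgt(1 − r_full) / [r_full(1 − r_tgt)] = 0.80 × 0.3423 / (0.6577 × 0.20) ≈ 2.0818
Required items = 2.0818 × 48 = 99.93, so 100 items.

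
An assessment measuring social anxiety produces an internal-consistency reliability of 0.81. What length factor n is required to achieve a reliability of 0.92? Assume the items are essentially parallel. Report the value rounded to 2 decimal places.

Invert Spearman-Brown to solve for n:
n = r_target (1 − r_old) / [ r_old (1 − r_target) ]
n = 0.92 × (1 − 0.81) / [ 0.81 × (1 − 0.92) ]
n = 0.1748 / 0.0648 ≈ 2.6975

2.70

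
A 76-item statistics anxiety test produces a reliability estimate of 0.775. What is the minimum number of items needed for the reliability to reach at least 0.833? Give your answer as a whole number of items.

111

Invert Spearman-Brown to solve for n:
n = r*(1 − r) / [ r (1 − r*) ]
n = 0.833 × (1 − 0.775) / [ 0.775 × (1 − 0.833) ]
  = 0.187425 / 0.129425 = 1.4481
Items needed = n × 76 = 1.4481 × 76 ≈ 110.06 → round up to 111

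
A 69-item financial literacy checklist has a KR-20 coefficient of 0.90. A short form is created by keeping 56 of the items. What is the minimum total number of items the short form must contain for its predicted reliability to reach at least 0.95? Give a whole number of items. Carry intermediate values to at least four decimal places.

146

Short-form reliability: n = 56/69 = 0.8116; r_56 = n·r/(1+(n−1)r) ≈ 0.8796
Then solve for n' with r_old = 0.8796, r_target = 0.95: n' = 0.95(1 − 0.8796)/[0.8796(1 − 0.95)] = 2.6007
Items = 2.6007 × 56 ≈ 145.64 → 146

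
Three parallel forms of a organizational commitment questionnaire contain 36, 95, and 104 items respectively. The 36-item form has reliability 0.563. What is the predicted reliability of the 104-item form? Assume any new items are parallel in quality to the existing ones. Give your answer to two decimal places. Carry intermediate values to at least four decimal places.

0.79

The 95-item form is not needed; work directly from the 36-item form with n = 104/36 = 2.8889.
r_{104} = n·r / (1 + (n − 1)·r) = 1.6265 / 2.0635 ≈ 0.7882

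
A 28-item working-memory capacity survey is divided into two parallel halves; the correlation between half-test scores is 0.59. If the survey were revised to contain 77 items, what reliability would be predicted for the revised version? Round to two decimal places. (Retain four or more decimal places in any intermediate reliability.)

Spearman-Brown correction (n = 2): r_full = 2·0.59/(1 + 0.59) = 0.7421
Then adjust to 77 items: n = 77/28 = 2.7500
r_new = n·r_full / (1 + (n − 1)·r_full) = 2.0408 / 2.2987 ≈ 0.8878

0.89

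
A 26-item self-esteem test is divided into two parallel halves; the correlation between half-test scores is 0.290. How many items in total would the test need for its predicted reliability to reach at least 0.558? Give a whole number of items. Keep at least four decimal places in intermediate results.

41

r_full = 2(0.290)/(1 + 0.290) = 0.4496
Solve Spearman-Brown for n: n = 0.558(1 − 0.4496) / [0.4496(1 − 0.558)] = 1.5455
Required items = 1.5455 × 26 = 40.18, so 41 items.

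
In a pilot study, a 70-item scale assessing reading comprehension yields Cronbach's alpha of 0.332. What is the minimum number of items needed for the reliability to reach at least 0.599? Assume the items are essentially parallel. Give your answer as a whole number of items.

n = [0.599 × 0.668] / [0.332 × 0.401]
n = 0.400132 / 0.133132 ≈ 3.0055
So the test needs 3.0055 × 70 ≈ 210.38 items; rounding up, 211.

211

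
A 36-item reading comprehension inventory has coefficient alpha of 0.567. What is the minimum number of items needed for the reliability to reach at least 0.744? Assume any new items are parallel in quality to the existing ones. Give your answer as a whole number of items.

80

Rearranging the Spearman-Brown formula for n,
n = r*(1 − r) / [ r (1 − r*) ]
n = 0.744(1 − 0.567) / [0.567(1 − 0.744)]
n = 0.322152 / 0.145152 ≈ 2.2194
2.2194 × 36 = 79.90 → 80 items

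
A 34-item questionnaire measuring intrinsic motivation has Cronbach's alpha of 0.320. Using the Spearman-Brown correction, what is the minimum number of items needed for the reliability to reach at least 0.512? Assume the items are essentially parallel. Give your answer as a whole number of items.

76

Invert Spearman-Brown to solve for n:
n = r*(1 − r) / [ r (1 − r*) ]
n = 0.512 × (1 − 0.320) / [ 0.320 × (1 − 0.512) ]
n = 0.348160 / 0.156160 ≈ 2.2295
2.2295 × 34 = 75.80 → 76 items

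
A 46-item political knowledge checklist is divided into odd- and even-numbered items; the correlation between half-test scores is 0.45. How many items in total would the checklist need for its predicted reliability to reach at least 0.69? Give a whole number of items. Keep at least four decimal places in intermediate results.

63

r_full = 2(0.45)/(1 + 0.45) = 0.6207
n = r_tgt(1 − r_full) / [r_full(1 − r_tgt)] = 0.69 × 0.3793 / (0.6207 × 0.31) ≈ 1.3602
Required items = 1.3602 × 46 = 62.57, so 63 items.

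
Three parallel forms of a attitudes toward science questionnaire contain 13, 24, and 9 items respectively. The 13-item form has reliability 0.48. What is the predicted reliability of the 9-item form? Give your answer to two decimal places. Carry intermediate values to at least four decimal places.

The 24-item form is not needed; work directly from the 13-item form with n = 9/13 = 0.6923.
r_{9} = n·r / (1 + (n − 1)·r) = 0.3323 / 0.8523 ≈ 0.3899

0.39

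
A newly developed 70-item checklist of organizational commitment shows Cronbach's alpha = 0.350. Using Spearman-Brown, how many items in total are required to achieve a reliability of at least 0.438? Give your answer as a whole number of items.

Rearranging the Spearman-Brown formula for n,
n = r*(1 − r) / [ r (1 − r*) ]
n = [0.438 × 0.650] / [0.350 × 0.562]
n = 0.284700 / 0.196700 ≈ 1.4474
Items needed = n × 70 = 1.4474 × 70 ≈ 101.32 → round up to 102

102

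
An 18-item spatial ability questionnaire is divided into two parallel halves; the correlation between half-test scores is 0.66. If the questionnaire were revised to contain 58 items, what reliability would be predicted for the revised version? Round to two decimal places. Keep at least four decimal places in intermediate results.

Spearman-Brown correction (n = 2): r_full = 2·0.66/(1 + 0.66) = 0.7952
Then adjust to 58 items: n = 58/18 = 3.2222
r_new = n·r_full / (1 + (n − 1)·r_full) = 2.5623 / 2.7671 ≈ 0.9260

0.93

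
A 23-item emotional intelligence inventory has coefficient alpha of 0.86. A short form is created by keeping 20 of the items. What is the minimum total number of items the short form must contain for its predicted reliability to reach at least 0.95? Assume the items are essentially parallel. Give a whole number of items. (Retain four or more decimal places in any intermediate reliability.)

72

First, r for the 20-item form: n = 20/23 = 0.8696, so r_20 = 0.8696·0.86/(1 + (0.8696 − 1)·0.86) = 0.8423
Then solve for n' with r_old = 0.8423, r_target = 0.95: n' = 0.95(1 − 0.8423)/[0.8423(1 − 0.95)] = 3.5573
Total items = 3.5573 × 20 = 71.15, rounded up to 72.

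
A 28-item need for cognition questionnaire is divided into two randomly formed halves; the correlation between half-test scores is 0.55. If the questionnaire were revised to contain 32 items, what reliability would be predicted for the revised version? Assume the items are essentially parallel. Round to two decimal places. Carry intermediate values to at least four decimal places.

First correct the split-half correlation to full-test reliability: r_full = 2 × 0.55 / (1 + 0.55) ≈ 0.7097
Then adjust to 32 items: n = 32/28 = 1.1429
r_new = n·r_full / (1 + (n − 1)·r_full) = 0.8111 / 1.1014 ≈ 0.7364

0.74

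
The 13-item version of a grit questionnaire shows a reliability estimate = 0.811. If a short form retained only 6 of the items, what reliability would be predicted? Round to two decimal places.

n = 6/13 = 0.4615
Spearman-Brown: r_new = n·r / (1 + (n − 1)·r)
r_new = (0.4615 × 0.811) / (1 + (0.4615 − 1) × 0.811)
     = 0.3743 / 0.5633 = 0.6645

0.66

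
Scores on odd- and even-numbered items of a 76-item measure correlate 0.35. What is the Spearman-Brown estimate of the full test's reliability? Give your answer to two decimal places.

Apply the Spearman-Brown correction with n = 2:
r_full = 2r_hh / (1 + r_hh) = 2 × 0.35 / (1 + 0.35)
       = 0.7000 / 1.3500 = 0.5185

0.52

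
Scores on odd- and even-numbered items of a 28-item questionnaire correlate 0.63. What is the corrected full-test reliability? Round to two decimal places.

Apply the Spearman-Brown correction with n = 2:
r_full = 2(0.63) / (1 + 0.63)
       = 1.2600 / 1.6300 = 0.7730

0.77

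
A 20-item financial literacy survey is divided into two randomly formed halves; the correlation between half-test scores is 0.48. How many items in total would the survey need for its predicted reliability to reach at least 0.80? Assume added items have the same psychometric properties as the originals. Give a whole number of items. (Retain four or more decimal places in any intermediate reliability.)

44

r_full = 2(0.48)/(1 + 0.48) = 0.6486
n = r_tgt(1 − r_full) / [r_full(1 − r_tgt)] = 0.80 × 0.3514 / (0.6486 × 0.20) ≈ 2.1671
Items = 2.1671 × 20 ≈ 43.34 → 44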